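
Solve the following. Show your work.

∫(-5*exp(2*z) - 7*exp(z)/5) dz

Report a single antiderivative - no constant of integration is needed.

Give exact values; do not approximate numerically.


Step 1. Rewrite: now ∫(-7*exp(z)/5) dz + ∫(-5*exp(2*z)) dz.
Step 2. Evaluate the standard form: now -5*exp(2*z)/2 + ∫(-7*exp(z)/5) dz.
Step 3. Evaluate the standard form: now -5*exp(2*z)/2 - 7*exp(z)/5.
Answer: -5*exp(2*z)/2 - 7*exp(z)/5.


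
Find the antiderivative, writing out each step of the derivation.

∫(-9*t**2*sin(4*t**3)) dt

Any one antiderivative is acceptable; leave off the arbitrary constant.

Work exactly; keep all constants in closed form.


Step 1. Substitute u = t**3, turning ∫(-9*t**2*sin(4*t**3)) dt into ∫(-3*sin(4*u)) du: now ∫(-3*sin(4*u)) du.
Step 2. Evaluate the standard form: now 3*cos(4*u)/4.
Step 3. Substitute back u = t**3: now 3*cos(4*t**3)/4.
Answer: 3*cos(4*t**3)/4.


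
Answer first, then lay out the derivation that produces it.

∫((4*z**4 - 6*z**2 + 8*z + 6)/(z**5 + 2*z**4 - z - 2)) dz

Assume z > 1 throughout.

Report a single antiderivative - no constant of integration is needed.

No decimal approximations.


The answer is log(z - 1) + log(z + 1) + 2*log(z + 2) - 4*atan(z).
Step 1. Decompose ∫((4*z**4 - 6*z**2 + 8*z + 6)/(z**5 + 2*z**4 - z - 2)) dz by partial fractions, (4*z**4 - 6*z**2 + 8*z + 6)/(z**5 + 2*z**4 - z - 2) = -4/(z**2 + 1) + 2/(z + 2) + 1/(z + 1) + 1/(z - 1): now ∫(1/(z - 1)) dz + ∫(1/(z + 1)) dz + ∫(2/(z + 2)) dz + ∫(-4/(z**2 + 1)) dz.
Step 2. Evaluate the standard form [assuming z > -2]: now 2*log(z + 2) + ∫(1/(z - 1)) dz + ∫(1/(z + 1)) dz + ∫(-4/(z**2 + 1)) dz.
Step 3. Evaluate the standard form [assuming z > -1]: now log(z + 1) + 2*log(z + 2) + ∫(1/(z - 1)) dz + ∫(-4/(z**2 + 1)) dz.
Step 4. Evaluate the standard form [assuming z > 1]: now log(z - 1) + log(z + 1) + 2*log(z + 2) + ∫(-4/(z**2 + 1)) dz.
Step 5. Evaluate the standard form: now log(z - 1) + log(z + 1) + 2*log(z + 2) - 4*atan(z).
Answer: log(z - 1) + log(z + 1) + 2*log(z + 2) - 4*atan(z).


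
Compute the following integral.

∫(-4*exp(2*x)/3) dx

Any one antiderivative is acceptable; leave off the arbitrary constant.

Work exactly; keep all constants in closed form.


Answer: -2*exp(2*x)/3.


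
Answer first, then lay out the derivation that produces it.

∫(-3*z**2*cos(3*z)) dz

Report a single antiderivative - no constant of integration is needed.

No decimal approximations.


The answer is -z**2*sin(3*z) - 2*z*cos(3*z)/3 + 2*sin(3*z)/9.
Step 1. Integrate ∫(-3*z**2*cos(3*z)) dz by parts with u = z**2, dv = (-3*cos(3*z)) dz, so v = -sin(3*z): now -z**2*sin(3*z) + ∫(2*z*sin(3*z)) dz.
Step 2. Integrate ∫(2*z*sin(3*z)) dz by parts with u = z, dv = (2*sin(3*z)) dz, so v = -2*cos(3*z)/3: now -z**2*sin(3*z) - 2*z*cos(3*z)/3 + ∫(2*cos(3*z)/3) dz.
Step 3. Evaluate the standard form: now -z**2*sin(3*z) - 2*z*cos(3*z)/3 + 2*sin(3*z)/9.
Answer: -z**2*sin(3*z) - 2*z*cos(3*z)/3 + 2*sin(3*z)/9.


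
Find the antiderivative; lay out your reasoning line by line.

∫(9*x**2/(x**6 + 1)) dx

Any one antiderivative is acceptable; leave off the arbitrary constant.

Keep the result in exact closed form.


Step 1. Substitute u = x**3, turning ∫(9*x**2/(x**6 + 1)) dx into ∫(3/(u**2 + 1)) du: now ∫(3/(u**2 + 1)) du.
Step 2. Evaluate the standard form: now 3*atan(u).
Step 3. Substitute back u = x**3: now 3*atan(x**3).
Answer: 3*atan(x**3).


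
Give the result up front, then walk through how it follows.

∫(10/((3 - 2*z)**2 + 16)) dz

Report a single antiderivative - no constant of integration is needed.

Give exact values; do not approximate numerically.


The answer is 5*atan(z/2 - 3/4)/4.
Step 1. Substitute u = 3 - 2*z, turning ∫(10/((3 - 2*z)**2 + 16)) dz into ∫(-5/(u**2 + 16)) du: now ∫(-5/(u**2 + 16)) du.
Step 2. Evaluate the standard form: now -5*atan(u/4)/4.
Step 3. Substitute back u = 3 - 2*z: now 5*atan(z/2 - 3/4)/4.
Answer: 5*atan(z/2 - 3/4)/4.


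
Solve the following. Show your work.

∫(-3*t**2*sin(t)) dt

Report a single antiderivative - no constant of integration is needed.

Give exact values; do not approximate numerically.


Step 1. Integrate ∫(-3*t**2*sin(t)) dt by parts with u = t**2, dv = (-3*sin(t)) dt, so v = 3*cos(t): now 3*t**2*cos(t) + ∫(-6*t*cos(t)) dt.
Step 2. Integrate ∫(-6*t*cos(t)) dt by parts with u = t, dv = (-6*cos(t)) dt, so v = -6*sin(t): now 3*t**2*cos(t) - 6*t*sin(t) + ∫(6*sin(t)) dt.
Step 3. Evaluate the standard form: now 3*t**2*cos(t) - 6*t*sin(t) - 6*cos(t).
Answer: 3*t**2*cos(t) - 6*t*sin(t) - 6*cos(t).


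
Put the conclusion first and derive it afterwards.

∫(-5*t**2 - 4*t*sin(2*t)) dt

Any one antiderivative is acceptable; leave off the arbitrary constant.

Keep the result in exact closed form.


The answer is -5*t**3/3 + 2*t*cos(2*t) - sin(2*t).
Step 1. Rewrite: now ∫(-5*t**2) dt + ∫(-4*t*sin(2*t)) dt.
Step 2. Evaluate the standard form: now -5*t**3/3 + ∫(-4*t*sin(2*t)) dt.
Step 3. Integrate ∫(-4*t*sin(2*t)) dt by parts with u = t, dv = (-4*sin(2*t)) dt, so v = 2*cos(2*t): now -5*t**3/3 + 2*t*cos(2*t) + ∫(-2*cos(2*t)) dt.
Step 4. Evaluate the standard form: now -5*t**3/3 + 2*t*cos(2*t) - sin(2*t).
Answer: -5*t**3/3 + 2*t*cos(2*t) - sin(2*t).


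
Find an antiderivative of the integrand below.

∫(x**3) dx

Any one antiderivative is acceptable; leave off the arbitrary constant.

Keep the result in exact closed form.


Answer: x**4/4.


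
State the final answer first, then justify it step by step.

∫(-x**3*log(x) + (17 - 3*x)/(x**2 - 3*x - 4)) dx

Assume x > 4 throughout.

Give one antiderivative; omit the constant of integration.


The answer is -x**4*log(x)/4 + x**4/16 + log(x - 4) - 4*log(x + 1).
Step 1. Rewrite: now ∫(-x**3*log(x)) dx + ∫((17 - 3*x)/(x**2 - 3*x - 4)) dx.
Step 2. Decompose ∫((17 - 3*x)/(x**2 - 3*x - 4)) dx by partial fractions, (17 - 3*x)/(x**2 - 3*x - 4) = -4/(x + 1) + 1/(x - 4): now ∫(-x**3*log(x)) dx + ∫(1/(x - 4)) dx + ∫(-4/(x + 1)) dx.
Step 3. Evaluate the standard form [assuming x > 4]: now log(x - 4) + ∫(-x**3*log(x)) dx + ∫(-4/(x + 1)) dx.
Step 4. Evaluate the standard form [assuming x > -1]: now log(x - 4) - 4*log(x + 1) + ∫(-x**3*log(x)) dx.
Step 5. Integrate ∫(-x**3*log(x)) dx by parts with u = log(x), dv = (-x**3) dx, so v = -x**4/4 [assuming x > 0]: now -x**4*log(x)/4 + log(x - 4) - 4*log(x + 1) + ∫(x**3/4) dx.
Step 6. Evaluate the standard form: now -x**4*log(x)/4 + x**4/16 + log(x - 4) - 4*log(x + 1).
Answer: -x**4*log(x)/4 + x**4/16 + log(x - 4) - 4*log(x + 1).


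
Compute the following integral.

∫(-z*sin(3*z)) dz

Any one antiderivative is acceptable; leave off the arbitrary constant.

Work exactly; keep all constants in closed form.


Answer: z*cos(3*z)/3 - sin(3*z)/9.


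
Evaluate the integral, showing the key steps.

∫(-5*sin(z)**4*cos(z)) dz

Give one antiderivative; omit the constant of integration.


Step 1. Substitute u = sin(z), turning ∫(-5*sin(z)**4*cos(z)) dz into ∫(-5*u**4) du: now ∫(-5*u**4) du.
Step 2. Evaluate the standard form: now -u**5.
Step 3. Substitute back u = sin(z): now -sin(z)**5.
Answer: -sin(z)**5.


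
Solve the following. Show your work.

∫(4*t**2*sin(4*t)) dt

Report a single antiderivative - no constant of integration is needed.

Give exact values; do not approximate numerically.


Step 1. Integrate ∫(4*t**2*sin(4*t)) dt by parts with u = t**2, dv = (4*sin(4*t)) dt, so v = -cos(4*t): now -t**2*cos(4*t) + ∫(2*t*cos(4*t)) dt.
Step 2. Integrate ∫(2*t*cos(4*t)) dt by parts with u = t, dv = (2*cos(4*t)) dt, so v = sin(4*t)/2: now -t**2*cos(4*t) + t*sin(4*t)/2 + ∫(-sin(4*t)/2) dt.
Step 3. Evaluate the standard form: now -t**2*cos(4*t) + t*sin(4*t)/2 + cos(4*t)/8.
Answer: -t**2*cos(4*t) + t*sin(4*t)/2 + cos(4*t)/8.


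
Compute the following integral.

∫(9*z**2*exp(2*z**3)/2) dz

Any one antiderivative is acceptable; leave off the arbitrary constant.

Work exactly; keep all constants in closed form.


Answer: 3*exp(2*z**3)/4.


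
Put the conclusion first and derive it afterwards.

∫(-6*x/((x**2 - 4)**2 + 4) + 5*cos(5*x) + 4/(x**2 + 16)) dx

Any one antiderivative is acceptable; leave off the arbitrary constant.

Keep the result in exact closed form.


The answer is sin(5*x) + atan(x/4) - 3*atan(x**2/2 - 2)/2.
Step 1. Rewrite: now ∫(-6*x/((x**2 - 4)**2 + 4)) dx + ∫(4/(x**2 + 16)) dx + ∫(5*cos(5*x)) dx.
Step 2. Evaluate the standard form: now sin(5*x) + ∫(-6*x/((x**2 - 4)**2 + 4)) dx + ∫(4/(x**2 + 16)) dx.
Step 3. Evaluate the standard form: now sin(5*x) + atan(x/4) + ∫(-6*x/((x**2 - 4)**2 + 4)) dx.
Step 4. Substitute u = x**2 - 4, turning ∫(-6*x/((x**2 - 4)**2 + 4)) dx into ∫(-3/(u**2 + 4)) du: now sin(5*x) + atan(x/4) + ∫(-3/(u**2 + 4)) du.
Step 5. Evaluate the standard form: now sin(5*x) - 3*atan(u/2)/2 + atan(x/4).
Step 6. Substitute back u = x**2 - 4: now sin(5*x) + atan(x/4) - 3*atan(x**2/2 - 2)/2.
Answer: sin(5*x) + atan(x/4) - 3*atan(x**2/2 - 2)/2.


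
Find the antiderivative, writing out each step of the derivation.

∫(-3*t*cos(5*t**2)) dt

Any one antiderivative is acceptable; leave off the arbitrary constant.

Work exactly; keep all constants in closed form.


Step 1. Substitute u = t**2, turning ∫(-3*t*cos(5*t**2)) dt into ∫(-3*cos(5*u)/2) du: now ∫(-3*cos(5*u)/2) du.
Step 2. Evaluate the standard form: now -3*sin(5*u)/10.
Step 3. Substitute back u = t**2: now -3*sin(5*t**2)/10.
Answer: -3*sin(5*t**2)/10.


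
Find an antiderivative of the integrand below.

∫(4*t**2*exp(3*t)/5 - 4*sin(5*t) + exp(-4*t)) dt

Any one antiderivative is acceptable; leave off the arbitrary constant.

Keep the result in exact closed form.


Answer: 4*t**2*exp(3*t)/15 - 8*t*exp(3*t)/45 + 8*exp(3*t)/135 + 4*cos(5*t)/5 - exp(-4*t)/4.


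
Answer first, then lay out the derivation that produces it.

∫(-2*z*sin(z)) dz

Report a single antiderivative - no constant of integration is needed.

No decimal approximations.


The answer is 2*z*cos(z) - 2*sin(z).
Step 1. Integrate ∫(-2*z*sin(z)) dz by parts with u = z, dv = (-2*sin(z)) dz, so v = 2*cos(z): now 2*z*cos(z) + ∫(-2*cos(z)) dz.
Step 2. Evaluate the standard form: now 2*z*cos(z) - 2*sin(z).
Answer: 2*z*cos(z) - 2*sin(z).


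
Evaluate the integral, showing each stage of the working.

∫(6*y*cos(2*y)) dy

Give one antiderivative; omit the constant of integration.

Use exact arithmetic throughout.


Step 1. Integrate ∫(6*y*cos(2*y)) dy by parts with u = y, dv = (6*cos(2*y)) dy, so v = 3*sin(2*y): now 3*y*sin(2*y) + ∫(-3*sin(2*y)) dy.
Step 2. Evaluate the standard form: now 3*y*sin(2*y) + 3*cos(2*y)/2.
Answer: 3*y*sin(2*y) + 3*cos(2*y)/2.


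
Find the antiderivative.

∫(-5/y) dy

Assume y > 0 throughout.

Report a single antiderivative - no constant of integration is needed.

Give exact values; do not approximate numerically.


Answer: -5*log(y).


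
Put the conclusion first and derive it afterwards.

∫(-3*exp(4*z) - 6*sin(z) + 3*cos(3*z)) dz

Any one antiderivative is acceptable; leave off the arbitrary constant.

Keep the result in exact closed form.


The answer is -3*exp(4*z)/4 + sin(3*z) + 6*cos(z).
Step 1. Rewrite: now ∫(-3*exp(4*z)) dz + ∫(-6*sin(z)) dz + ∫(3*cos(3*z)) dz.
Step 2. Evaluate the standard form: now 6*cos(z) + ∫(-3*exp(4*z)) dz + ∫(3*cos(3*z)) dz.
Step 3. Evaluate the standard form: now -3*exp(4*z)/4 + 6*cos(z) + ∫(3*cos(3*z)) dz.
Step 4. Evaluate the standard form: now -3*exp(4*z)/4 + sin(3*z) + 6*cos(z).
Answer: -3*exp(4*z)/4 + sin(3*z) + 6*cos(z).


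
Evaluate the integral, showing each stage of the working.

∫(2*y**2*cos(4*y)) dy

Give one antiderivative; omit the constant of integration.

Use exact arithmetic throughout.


Step 1. Integrate ∫(2*y**2*cos(4*y)) dy by parts with u = y**2, dv = (2*cos(4*y)) dy, so v = sin(4*y)/2: now y**2*sin(4*y)/2 + ∫(-y*sin(4*y)) dy.
Step 2. Integrate ∫(-y*sin(4*y)) dy by parts with u = y, dv = (-sin(4*y)) dy, so v = cos(4*y)/4: now y**2*sin(4*y)/2 + y*cos(4*y)/4 + ∫(-cos(4*y)/4) dy.
Step 3. Evaluate the standard form: now y**2*sin(4*y)/2 + y*cos(4*y)/4 - sin(4*y)/16.
Answer: y**2*sin(4*y)/2 + y*cos(4*y)/4 - sin(4*y)/16.


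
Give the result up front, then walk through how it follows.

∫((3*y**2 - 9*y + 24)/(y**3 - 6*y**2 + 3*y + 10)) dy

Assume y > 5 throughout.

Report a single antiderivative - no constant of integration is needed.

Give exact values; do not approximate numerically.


The answer is 3*log(y - 5) - 2*log(y - 2) + 2*log(y + 1).
Step 1. Decompose ∫((3*y**2 - 9*y + 24)/(y**3 - 6*y**2 + 3*y + 10)) dy by partial fractions, (3*y**2 - 9*y + 24)/(y**3 - 6*y**2 + 3*y + 10) = 2/(y + 1) - 2/(y - 2) + 3/(y - 5): now ∫(3/(y - 5)) dy + ∫(-2/(y - 2)) dy + ∫(2/(y + 1)) dy.
Step 2. Evaluate the standard form [assuming y > -1]: now 2*log(y + 1) + ∫(3/(y - 5)) dy + ∫(-2/(y - 2)) dy.
Step 3. Evaluate the standard form [assuming y > 2]: now -2*log(y - 2) + 2*log(y + 1) + ∫(3/(y - 5)) dy.
Step 4. Evaluate the standard form [assuming y > 5]: now 3*log(y - 5) - 2*log(y - 2) + 2*log(y + 1).
Answer: 3*log(y - 5) - 2*log(y - 2) + 2*log(y + 1).


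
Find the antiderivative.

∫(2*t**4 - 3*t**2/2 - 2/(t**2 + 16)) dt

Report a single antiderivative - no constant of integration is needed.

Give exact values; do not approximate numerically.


Answer: 2*t**5/5 - t**3/2 - atan(t/4)/2.


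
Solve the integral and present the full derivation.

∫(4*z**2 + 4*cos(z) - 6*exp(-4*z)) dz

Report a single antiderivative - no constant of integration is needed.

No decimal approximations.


Step 1. Rewrite: now ∫(4*z**2) dz + ∫(-6*exp(-4*z)) dz + ∫(4*cos(z)) dz.
Step 2. Evaluate the standard form: now ∫(4*z**2) dz + ∫(4*cos(z)) dz + 3*exp(-4*z)/2.
Step 3. Evaluate the standard form: now 4*z**3/3 + ∫(4*cos(z)) dz + 3*exp(-4*z)/2.
Step 4. Evaluate the standard form: now 4*z**3/3 + 4*sin(z) + 3*exp(-4*z)/2.
Answer: 4*z**3/3 + 4*sin(z) + 3*exp(-4*z)/2.


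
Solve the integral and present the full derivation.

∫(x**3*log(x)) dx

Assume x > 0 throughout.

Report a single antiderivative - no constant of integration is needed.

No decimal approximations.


Step 1. Integrate ∫(x**3*log(x)) dx by parts with u = log(x), dv = (x**3) dx, so v = x**4/4 [assuming x > 0]: now x**4*log(x)/4 + ∫(-x**3/4) dx.
Step 2. Evaluate the standard form: now x**4*log(x)/4 - x**4/16.
Answer: x**4*log(x)/4 - x**4/16.


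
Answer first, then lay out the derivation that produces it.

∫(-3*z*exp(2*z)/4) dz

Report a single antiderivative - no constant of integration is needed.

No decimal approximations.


The answer is -3*z*exp(2*z)/8 + 3*exp(2*z)/16.
Step 1. Integrate ∫(-3*z*exp(2*z)/4) dz by parts with u = z, dv = (-3*exp(2*z)/4) dz, so v = -3*exp(2*z)/8: now -3*z*exp(2*z)/8 + ∫(3*exp(2*z)/8) dz.
Step 2. Evaluate the standard form: now -3*z*exp(2*z)/8 + 3*exp(2*z)/16.
Answer: -3*z*exp(2*z)/8 + 3*exp(2*z)/16.


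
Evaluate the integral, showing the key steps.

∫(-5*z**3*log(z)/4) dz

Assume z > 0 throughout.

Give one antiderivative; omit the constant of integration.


Step 1. Integrate ∫(-5*z**3*log(z)/4) dz by parts with u = log(z), dv = (-5*z**3/4) dz, so v = -5*z**4/16 [assuming z > 0]: now -5*z**4*log(z)/16 + ∫(5*z**3/16) dz.
Step 2. Evaluate the standard form: now -5*z**4*log(z)/16 + 5*z**4/64.
Answer: -5*z**4*log(z)/16 + 5*z**4/64.


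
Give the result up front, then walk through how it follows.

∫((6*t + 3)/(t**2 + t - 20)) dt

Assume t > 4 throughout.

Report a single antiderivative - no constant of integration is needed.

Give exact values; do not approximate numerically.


The answer is 3*log(t - 4) + 3*log(t + 5).
Step 1. Decompose ∫((6*t + 3)/(t**2 + t - 20)) dt by partial fractions, (6*t + 3)/(t**2 + t - 20) = 3/(t + 5) + 3/(t - 4): now ∫(3/(t - 4)) dt + ∫(3/(t + 5)) dt.
Step 2. Evaluate the standard form [assuming t > 4]: now 3*log(t - 4) + ∫(3/(t + 5)) dt.
Step 3. Evaluate the standard form [assuming t > -5]: now 3*log(t - 4) + 3*log(t + 5).
Answer: 3*log(t - 4) + 3*log(t + 5).


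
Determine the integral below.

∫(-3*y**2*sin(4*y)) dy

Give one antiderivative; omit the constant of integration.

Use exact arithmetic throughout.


Answer: 3*y**2*cos(4*y)/4 - 3*y*sin(4*y)/8 - 3*cos(4*y)/32.


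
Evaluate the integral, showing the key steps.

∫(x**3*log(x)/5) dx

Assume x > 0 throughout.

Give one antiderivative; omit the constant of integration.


Step 1. Integrate ∫(x**3*log(x)/5) dx by parts with u = log(x), dv = (x**3/5) dx, so v = x**4/20 [assuming x > 0]: now x**4*log(x)/20 + ∫(-x**3/20) dx.
Step 2. Evaluate the standard form: now x**4*log(x)/20 - x**4/80.
Answer: x**4*log(x)/20 - x**4/80.


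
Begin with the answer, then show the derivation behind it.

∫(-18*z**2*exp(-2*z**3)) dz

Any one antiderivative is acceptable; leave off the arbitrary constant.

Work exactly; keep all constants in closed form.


The answer is 3*exp(-2*z**3).
Step 1. Substitute u = z**3, turning ∫(-18*z**2*exp(-2*z**3)) dz into ∫(-6*exp(-2*u)) du: now ∫(-6*exp(-2*u)) du.
Step 2. Evaluate the standard form: now 3*exp(-2*u).
Step 3. Substitute back u = z**3: now 3*exp(-2*z**3).
Answer: 3*exp(-2*z**3).


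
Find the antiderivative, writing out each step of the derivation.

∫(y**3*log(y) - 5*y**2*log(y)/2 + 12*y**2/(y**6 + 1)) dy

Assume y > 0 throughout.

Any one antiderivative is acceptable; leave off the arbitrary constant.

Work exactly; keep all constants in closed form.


Step 1. Rewrite: now ∫(12*y**2/(y**6 + 1)) dy + ∫(-5*y**2*log(y)/2) dy + ∫(y**3*log(y)) dy.
Step 2. Integrate ∫(y**3*log(y)) dy by parts with u = log(y), dv = (y**3) dy, so v = y**4/4 [assuming y > 0]: now y**4*log(y)/4 + ∫(-y**3/4) dy + ∫(12*y**2/(y**6 + 1)) dy + ∫(-5*y**2*log(y)/2) dy.
Step 3. Evaluate the standard form: now y**4*log(y)/4 - y**4/16 + ∫(12*y**2/(y**6 + 1)) dy + ∫(-5*y**2*log(y)/2) dy.
Step 4. Integrate ∫(-5*y**2*log(y)/2) dy by parts with u = log(y), dv = (-5*y**2/2) dy, so v = -5*y**3/6 [assuming y > 0]: now y**4*log(y)/4 - y**4/16 - 5*y**3*log(y)/6 + ∫(5*y**2/6) dy + ∫(12*y**2/(y**6 + 1)) dy.
Step 5. Evaluate the standard form: now y**4*log(y)/4 - y**4/16 - 5*y**3*log(y)/6 + 5*y**3/18 + ∫(12*y**2/(y**6 + 1)) dy.
Step 6. Substitute u = y**3, turning ∫(12*y**2/(y**6 + 1)) dy into ∫(4/(u**2 + 1)) du: now y**4*log(y)/4 - y**4/16 - 5*y**3*log(y)/6 + 5*y**3/18 + ∫(4/(u**2 + 1)) du.
Step 7. Evaluate the standard form: now y**4*log(y)/4 - y**4/16 - 5*y**3*log(y)/6 + 5*y**3/18 + 4*atan(u).
Step 8. Substitute back u = y**3: now y**4*log(y)/4 - y**4/16 - 5*y**3*log(y)/6 + 5*y**3/18 + 4*atan(y**3).
Answer: y**4*log(y)/4 - y**4/16 - 5*y**3*log(y)/6 + 5*y**3/18 + 4*atan(y**3).


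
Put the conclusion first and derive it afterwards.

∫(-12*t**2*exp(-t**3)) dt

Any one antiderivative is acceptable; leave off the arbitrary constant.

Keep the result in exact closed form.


The answer is 4*exp(-t**3).
Step 1. Substitute u = t**3, turning ∫(-12*t**2*exp(-t**3)) dt into ∫(-4*exp(-u)) du: now ∫(-4*exp(-u)) du.
Step 2. Evaluate the standard form: now 4*exp(-u).
Step 3. Substitute back u = t**3: now 4*exp(-t**3).
Answer: 4*exp(-t**3).


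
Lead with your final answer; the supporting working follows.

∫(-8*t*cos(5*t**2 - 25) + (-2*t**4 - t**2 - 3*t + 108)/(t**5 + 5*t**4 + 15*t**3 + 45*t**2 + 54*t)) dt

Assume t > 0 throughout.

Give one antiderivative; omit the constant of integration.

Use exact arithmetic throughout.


The answer is 2*log(t) - 3*log(t + 2) - log(t + 3) - 4*sin(5*t**2 - 25)/5 + atan(t/3)/3.
Step 1. Rewrite: now ∫(-8*t*cos(5*t**2 - 25)) dt + ∫((-2*t**4 - t**2 - 3*t + 108)/(t**5 + 5*t**4 + 15*t**3 + 45*t**2 + 54*t)) dt.
Step 2. Decompose ∫((-2*t**4 - t**2 - 3*t + 108)/(t**5 + 5*t**4 + 15*t**3 + 45*t**2 + 54*t)) dt by partial fractions, (-2*t**4 - t**2 - 3*t + 108)/(t**5 + 5*t**4 + 15*t**3 + 45*t**2 + 54*t) = 1/(t**2 + 9) - 1/(t + 3) - 3/(t + 2) + 2/t: now ∫(2/t) dt + ∫(-8*t*cos(5*t**2 - 25)) dt + ∫(-3/(t + 2)) dt + ∫(-1/(t + 3)) dt + ∫(1/(t**2 + 9)) dt.
Step 3. Evaluate the standard form [assuming t > -3]: now -log(t + 3) + ∫(2/t) dt + ∫(-8*t*cos(5*t**2 - 25)) dt + ∫(-3/(t + 2)) dt + ∫(1/(t**2 + 9)) dt.
Step 4. Evaluate the standard form [assuming t > 0]: now 2*log(t) - log(t + 3) + ∫(-8*t*cos(5*t**2 - 25)) dt + ∫(-3/(t + 2)) dt + ∫(1/(t**2 + 9)) dt.
Step 5. Evaluate the standard form [assuming t > -2]: now 2*log(t) - 3*log(t + 2) - log(t + 3) + ∫(-8*t*cos(5*t**2 - 25)) dt + ∫(1/(t**2 + 9)) dt.
Step 6. Evaluate the standard form: now 2*log(t) - 3*log(t + 2) - log(t + 3) + atan(t/3)/3 + ∫(-8*t*cos(5*t**2 - 25)) dt.
Step 7. Substitute u = t**2 - 5, turning ∫(-8*t*cos(5*t**2 - 25)) dt into ∫(-4*cos(5*u)) du: now 2*log(t) - 3*log(t + 2) - log(t + 3) + atan(t/3)/3 + ∫(-4*cos(5*u)) du.
Step 8. Evaluate the standard form: now 2*log(t) - 3*log(t + 2) - log(t + 3) - 4*sin(5*u)/5 + atan(t/3)/3.
Step 9. Substitute back u = t**2 - 5: now 2*log(t) - 3*log(t + 2) - log(t + 3) - 4*sin(5*t**2 - 25)/5 + atan(t/3)/3.
Answer: 2*log(t) - 3*log(t + 2) - log(t + 3) - 4*sin(5*t**2 - 25)/5 + atan(t/3)/3.


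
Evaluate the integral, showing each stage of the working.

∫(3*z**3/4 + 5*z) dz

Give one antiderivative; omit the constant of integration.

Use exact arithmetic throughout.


Step 1. Rewrite: now ∫(5*z) dz + ∫(3*z**3/4) dz.
Step 2. Evaluate the standard form: now 5*z**2/2 + ∫(3*z**3/4) dz.
Step 3. Evaluate the standard form: now 3*z**4/16 + 5*z**2/2.
Answer: 3*z**4/16 + 5*z**2/2.


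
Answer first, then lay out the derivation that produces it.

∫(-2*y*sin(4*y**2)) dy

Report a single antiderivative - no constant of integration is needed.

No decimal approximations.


The answer is cos(4*y**2)/4.
Step 1. Substitute u = y**2, turning ∫(-2*y*sin(4*y**2)) dy into ∫(-sin(4*u)) du: now ∫(-sin(4*u)) du.
Step 2. Evaluate the standard form: now cos(4*u)/4.
Step 3. Substitute back u = y**2: now cos(4*y**2)/4.
Answer: cos(4*y**2)/4.


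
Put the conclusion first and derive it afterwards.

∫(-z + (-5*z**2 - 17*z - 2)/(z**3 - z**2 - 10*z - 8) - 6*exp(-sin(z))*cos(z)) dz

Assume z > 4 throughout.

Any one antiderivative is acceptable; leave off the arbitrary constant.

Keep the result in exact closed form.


The answer is -z**2/2 - 5*log(z - 4) - 2*log(z + 1) + 2*log(z + 2) + 6*exp(-sin(z)).
Step 1. Rewrite: now ∫(-z) dz + ∫((-5*z**2 - 17*z - 2)/(z**3 - z**2 - 10*z - 8)) dz + ∫(-6*exp(-sin(z))*cos(z)) dz.
Step 2. Evaluate the standard form: now -z**2/2 + ∫((-5*z**2 - 17*z - 2)/(z**3 - z**2 - 10*z - 8)) dz + ∫(-6*exp(-sin(z))*cos(z)) dz.
Step 3. Substitute u = sin(z), turning ∫(-6*exp(-sin(z))*cos(z)) dz into ∫(-6*exp(-u)) du: now -z**2/2 + ∫((-5*z**2 - 17*z - 2)/(z**3 - z**2 - 10*z - 8)) dz + ∫(-6*exp(-u)) du.
Step 4. Evaluate the standard form: now -z**2/2 + ∫((-5*z**2 - 17*z - 2)/(z**3 - z**2 - 10*z - 8)) dz + 6*exp(-u).
Step 5. Substitute back u = sin(z): now -z**2/2 + ∫((-5*z**2 - 17*z - 2)/(z**3 - z**2 - 10*z - 8)) dz + 6*exp(-sin(z)).
Step 6. Decompose ∫((-5*z**2 - 17*z - 2)/(z**3 - z**2 - 10*z - 8)) dz by partial fractions, (-5*z**2 - 17*z - 2)/(z**3 - z**2 - 10*z - 8) = 2/(z + 2) - 2/(z + 1) - 5/(z - 4): now -z**2/2 + ∫(-5/(z - 4)) dz + ∫(-2/(z + 1)) dz + ∫(2/(z + 2)) dz + 6*exp(-sin(z)).
Step 7. Evaluate the standard form [assuming z > -1]: now -z**2/2 - 2*log(z + 1) + ∫(-5/(z - 4)) dz + ∫(2/(z + 2)) dz + 6*exp(-sin(z)).
Step 8. Evaluate the standard form [assuming z > -2]: now -z**2/2 - 2*log(z + 1) + 2*log(z + 2) + ∫(-5/(z - 4)) dz + 6*exp(-sin(z)).
Step 9. Evaluate the standard form [assuming z > 4]: now -z**2/2 - 5*log(z - 4) - 2*log(z + 1) + 2*log(z + 2) + 6*exp(-sin(z)).
Answer: -z**2/2 - 5*log(z - 4) - 2*log(z + 1) + 2*log(z + 2) + 6*exp(-sin(z)).


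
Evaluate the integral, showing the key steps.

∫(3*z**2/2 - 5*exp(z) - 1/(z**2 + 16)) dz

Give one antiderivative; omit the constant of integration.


Step 1. Rewrite: now ∫(3*z**2/2) dz + ∫(-1/(z**2 + 16)) dz + ∫(-5*exp(z)) dz.
Step 2. Evaluate the standard form: now -atan(z/4)/4 + ∫(3*z**2/2) dz + ∫(-5*exp(z)) dz.
Step 3. Evaluate the standard form: now -5*exp(z) - atan(z/4)/4 + ∫(3*z**2/2) dz.
Step 4. Evaluate the standard form: now z**3/2 - 5*exp(z) - atan(z/4)/4.
Answer: z**3/2 - 5*exp(z) - atan(z/4)/4.


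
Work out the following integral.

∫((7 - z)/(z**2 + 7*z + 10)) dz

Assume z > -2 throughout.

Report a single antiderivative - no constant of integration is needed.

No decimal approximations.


Answer: 3*log(z + 2) - 4*log(z + 5).


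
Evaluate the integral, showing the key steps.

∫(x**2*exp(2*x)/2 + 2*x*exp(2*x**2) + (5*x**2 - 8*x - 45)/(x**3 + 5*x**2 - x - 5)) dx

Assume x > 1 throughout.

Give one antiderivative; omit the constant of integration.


Step 1. Rewrite: now ∫(2*x*exp(2*x**2)) dx + ∫(x**2*exp(2*x)/2) dx + ∫((5*x**2 - 8*x - 45)/(x**3 + 5*x**2 - x - 5)) dx.
Step 2. Integrate ∫(x**2*exp(2*x)/2) dx by parts with u = x**2, dv = (exp(2*x)/2) dx, so v = exp(2*x)/4: now x**2*exp(2*x)/4 + ∫(-x*exp(2*x)/2) dx + ∫(2*x*exp(2*x**2)) dx + ∫((5*x**2 - 8*x - 45)/(x**3 + 5*x**2 - x - 5)) dx.
Step 3. Integrate ∫(-x*exp(2*x)/2) dx by parts with u = x, dv = (-exp(2*x)/2) dx, so v = -exp(2*x)/4: now x**2*exp(2*x)/4 - x*exp(2*x)/4 + ∫(2*x*exp(2*x**2)) dx + ∫((5*x**2 - 8*x - 45)/(x**3 + 5*x**2 - x - 5)) dx + ∫(exp(2*x)/4) dx.
Step 4. Evaluate the standard form: now x**2*exp(2*x)/4 - x*exp(2*x)/4 + exp(2*x)/8 + ∫(2*x*exp(2*x**2)) dx + ∫((5*x**2 - 8*x - 45)/(x**3 + 5*x**2 - x - 5)) dx.
Step 5. Decompose ∫((5*x**2 - 8*x - 45)/(x**3 + 5*x**2 - x - 5)) dx by partial fractions, (5*x**2 - 8*x - 45)/(x**3 + 5*x**2 - x - 5) = 5/(x + 5) + 4/(x + 1) - 4/(x - 1): now x**2*exp(2*x)/4 - x*exp(2*x)/4 + exp(2*x)/8 + ∫(2*x*exp(2*x**2)) dx + ∫(-4/(x - 1)) dx + ∫(4/(x + 1)) dx + ∫(5/(x + 5)) dx.
Step 6. Evaluate the standard form [assuming x > 1]: now x**2*exp(2*x)/4 - x*exp(2*x)/4 + exp(2*x)/8 - 4*log(x - 1) + ∫(2*x*exp(2*x**2)) dx + ∫(4/(x + 1)) dx + ∫(5/(x + 5)) dx.
Step 7. Evaluate the standard form [assuming x > -5]: now x**2*exp(2*x)/4 - x*exp(2*x)/4 + exp(2*x)/8 - 4*log(x - 1) + 5*log(x + 5) + ∫(2*x*exp(2*x**2)) dx + ∫(4/(x + 1)) dx.
Step 8. Evaluate the standard form [assuming x > -1]: now x**2*exp(2*x)/4 - x*exp(2*x)/4 + exp(2*x)/8 - 4*log(x - 1) + 4*log(x + 1) + 5*log(x + 5) + ∫(2*x*exp(2*x**2)) dx.
Step 9. Substitute u = x**2, turning ∫(2*x*exp(2*x**2)) dx into ∫(exp(2*u)) du: now x**2*exp(2*x)/4 - x*exp(2*x)/4 + exp(2*x)/8 - 4*log(x - 1) + 4*log(x + 1) + 5*log(x + 5) + ∫(exp(2*u)) du.
Step 10. Evaluate the standard form: now x**2*exp(2*x)/4 - x*exp(2*x)/4 + exp(2*u)/2 + exp(2*x)/8 - 4*log(x - 1) + 4*log(x + 1) + 5*log(x + 5).
Step 11. Substitute back u = x**2: now x**2*exp(2*x)/4 - x*exp(2*x)/4 + exp(2*x)/8 + exp(2*x**2)/2 - 4*log(x - 1) + 4*log(x + 1) + 5*log(x + 5).
Answer: x**2*exp(2*x)/4 - x*exp(2*x)/4 + exp(2*x)/8 + exp(2*x**2)/2 - 4*log(x - 1) + 4*log(x + 1) + 5*log(x + 5).


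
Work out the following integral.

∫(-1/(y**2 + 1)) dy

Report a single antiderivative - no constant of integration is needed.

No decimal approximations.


Answer: -atan(y).


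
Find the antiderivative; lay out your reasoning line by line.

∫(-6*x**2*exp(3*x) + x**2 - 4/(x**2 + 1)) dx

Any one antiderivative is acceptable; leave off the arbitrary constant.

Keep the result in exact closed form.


Step 1. Rewrite: now ∫(x**2) dx + ∫(-6*x**2*exp(3*x)) dx + ∫(-4/(x**2 + 1)) dx.
Step 2. Evaluate the standard form: now x**3/3 + ∫(-6*x**2*exp(3*x)) dx + ∫(-4/(x**2 + 1)) dx.
Step 3. Evaluate the standard form: now x**3/3 - 4*atan(x) + ∫(-6*x**2*exp(3*x)) dx.
Step 4. Integrate ∫(-6*x**2*exp(3*x)) dx by parts with u = x**2, dv = (-6*exp(3*x)) dx, so v = -2*exp(3*x): now x**3/3 - 2*x**2*exp(3*x) - 4*atan(x) + ∫(4*x*exp(3*x)) dx.
Step 5. Integrate ∫(4*x*exp(3*x)) dx by parts with u = x, dv = (4*exp(3*x)) dx, so v = 4*exp(3*x)/3: now x**3/3 - 2*x**2*exp(3*x) + 4*x*exp(3*x)/3 - 4*atan(x) + ∫(-4*exp(3*x)/3) dx.
Step 6. Evaluate the standard form: now x**3/3 - 2*x**2*exp(3*x) + 4*x*exp(3*x)/3 - 4*exp(3*x)/9 - 4*atan(x).
Answer: x**3/3 - 2*x**2*exp(3*x) + 4*x*exp(3*x)/3 - 4*exp(3*x)/9 - 4*atan(x).


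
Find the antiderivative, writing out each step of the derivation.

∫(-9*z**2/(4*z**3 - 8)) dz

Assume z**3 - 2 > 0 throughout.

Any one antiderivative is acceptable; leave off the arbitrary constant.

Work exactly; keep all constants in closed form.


Step 1. Substitute u = z**3 - 2, turning ∫(-9*z**2/(4*z**3 - 8)) dz into ∫(-3/(4*u)) du: now ∫(-3/(4*u)) du.
Step 2. Evaluate the standard form [assuming u > 0]: now -3*log(u)/4.
Step 3. Substitute back u = z**3 - 2: now -3*log(z**3 - 2)/4.
Answer: -3*log(z**3 - 2)/4.


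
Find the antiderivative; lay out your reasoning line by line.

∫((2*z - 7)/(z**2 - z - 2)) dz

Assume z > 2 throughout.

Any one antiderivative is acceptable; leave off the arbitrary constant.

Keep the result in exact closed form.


Step 1. Decompose ∫((2*z - 7)/(z**2 - z - 2)) dz by partial fractions, (2*z - 7)/(z**2 - z - 2) = 3/(z + 1) - 1/(z - 2): now ∫(-1/(z - 2)) dz + ∫(3/(z + 1)) dz.
Step 2. Evaluate the standard form [assuming z > 2]: now -log(z - 2) + ∫(3/(z + 1)) dz.
Step 3. Evaluate the standard form [assuming z > -1]: now -log(z - 2) + 3*log(z + 1).
Answer: -log(z - 2) + 3*log(z + 1).


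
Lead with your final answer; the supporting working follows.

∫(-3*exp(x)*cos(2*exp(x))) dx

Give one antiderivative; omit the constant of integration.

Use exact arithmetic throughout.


The answer is -3*sin(2*exp(x))/2.
Step 1. Substitute u = exp(x), turning ∫(-3*exp(x)*cos(2*exp(x))) dx into ∫(-3*cos(2*u)) du: now ∫(-3*cos(2*u)) du.
Step 2. Evaluate the standard form: now -3*sin(2*u)/2.
Step 3. Substitute back u = exp(x): now -3*sin(2*exp(x))/2.
Answer: -3*sin(2*exp(x))/2.


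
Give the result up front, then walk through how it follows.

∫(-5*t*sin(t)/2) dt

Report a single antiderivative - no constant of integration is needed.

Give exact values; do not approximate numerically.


The answer is 5*t*cos(t)/2 - 5*sin(t)/2.
Step 1. Integrate ∫(-5*t*sin(t)/2) dt by parts with u = t, dv = (-5*sin(t)/2) dt, so v = 5*cos(t)/2: now 5*t*cos(t)/2 + ∫(-5*cos(t)/2) dt.
Step 2. Evaluate the standard form: now 5*t*cos(t)/2 - 5*sin(t)/2.
Answer: 5*t*cos(t)/2 - 5*sin(t)/2.


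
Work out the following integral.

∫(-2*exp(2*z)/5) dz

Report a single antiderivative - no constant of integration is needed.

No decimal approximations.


Answer: -exp(2*z)/5.


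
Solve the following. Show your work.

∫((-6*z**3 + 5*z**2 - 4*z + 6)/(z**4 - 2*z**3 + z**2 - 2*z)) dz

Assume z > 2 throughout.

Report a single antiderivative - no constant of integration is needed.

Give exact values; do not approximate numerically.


Step 1. Decompose ∫((-6*z**3 + 5*z**2 - 4*z + 6)/(z**4 - 2*z**3 + z**2 - 2*z)) dz by partial fractions, (-6*z**3 + 5*z**2 - 4*z + 6)/(z**4 - 2*z**3 + z**2 - 2*z) = -1/(z**2 + 1) - 3/(z - 2) - 3/z: now ∫(-3/z) dz + ∫(-3/(z - 2)) dz + ∫(-1/(z**2 + 1)) dz.
Step 2. Evaluate the standard form [assuming z > 2]: now -3*log(z - 2) + ∫(-3/z) dz + ∫(-1/(z**2 + 1)) dz.
Step 3. Evaluate the standard form [assuming z > 0]: now -3*log(z) - 3*log(z - 2) + ∫(-1/(z**2 + 1)) dz.
Step 4. Evaluate the standard form: now -3*log(z) - 3*log(z - 2) - atan(z).
Answer: -3*log(z) - 3*log(z - 2) - atan(z).


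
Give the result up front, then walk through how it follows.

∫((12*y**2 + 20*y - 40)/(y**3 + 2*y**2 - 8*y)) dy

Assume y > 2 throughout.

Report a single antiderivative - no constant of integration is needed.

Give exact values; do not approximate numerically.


The answer is 5*log(y) + 4*log(y - 2) + 3*log(y + 4).
Step 1. Decompose ∫((12*y**2 + 20*y - 40)/(y**3 + 2*y**2 - 8*y)) dy by partial fractions, (12*y**2 + 20*y - 40)/(y**3 + 2*y**2 - 8*y) = 3/(y + 4) + 4/(y - 2) + 5/y: now ∫(5/y) dy + ∫(4/(y - 2)) dy + ∫(3/(y + 4)) dy.
Step 2. Evaluate the standard form [assuming y > 2]: now 4*log(y - 2) + ∫(5/y) dy + ∫(3/(y + 4)) dy.
Step 3. Evaluate the standard form [assuming y > 0]: now 5*log(y) + 4*log(y - 2) + ∫(3/(y + 4)) dy.
Step 4. Evaluate the standard form [assuming y > -4]: now 5*log(y) + 4*log(y - 2) + 3*log(y + 4).
Answer: 5*log(y) + 4*log(y - 2) + 3*log(y + 4).


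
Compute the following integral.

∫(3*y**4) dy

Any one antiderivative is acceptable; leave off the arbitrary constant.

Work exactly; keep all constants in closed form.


Answer: 3*y**5/5.


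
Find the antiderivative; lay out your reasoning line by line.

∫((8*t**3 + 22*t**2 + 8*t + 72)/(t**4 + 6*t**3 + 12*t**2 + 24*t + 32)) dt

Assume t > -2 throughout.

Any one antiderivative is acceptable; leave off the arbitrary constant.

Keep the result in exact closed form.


Step 1. Decompose ∫((8*t**3 + 22*t**2 + 8*t + 72)/(t**4 + 6*t**3 + 12*t**2 + 24*t + 32)) dt by partial fractions, (8*t**3 + 22*t**2 + 8*t + 72)/(t**4 + 6*t**3 + 12*t**2 + 24*t + 32) = -4/(t**2 + 4) + 3/(t + 4) + 5/(t + 2): now ∫(5/(t + 2)) dt + ∫(3/(t + 4)) dt + ∫(-4/(t**2 + 4)) dt.
Step 2. Evaluate the standard form [assuming t > -2]: now 5*log(t + 2) + ∫(3/(t + 4)) dt + ∫(-4/(t**2 + 4)) dt.
Step 3. Evaluate the standard form [assuming t > -4]: now 5*log(t + 2) + 3*log(t + 4) + ∫(-4/(t**2 + 4)) dt.
Step 4. Evaluate the standard form: now 5*log(t + 2) + 3*log(t + 4) - 2*atan(t/2).
Answer: 5*log(t + 2) + 3*log(t + 4) - 2*atan(t/2).


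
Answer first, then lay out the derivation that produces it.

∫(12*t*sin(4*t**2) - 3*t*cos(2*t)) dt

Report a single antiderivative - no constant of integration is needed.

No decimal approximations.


The answer is -3*t*sin(2*t)/2 - 3*cos(2*t)/4 - 3*cos(4*t**2)/2.
Step 1. Rewrite: now ∫(12*t*sin(4*t**2)) dt + ∫(-3*t*cos(2*t)) dt.
Step 2. Integrate ∫(-3*t*cos(2*t)) dt by parts with u = t, dv = (-3*cos(2*t)) dt, so v = -3*sin(2*t)/2: now -3*t*sin(2*t)/2 + ∫(12*t*sin(4*t**2)) dt + ∫(3*sin(2*t)/2) dt.
Step 3. Evaluate the standard form: now -3*t*sin(2*t)/2 - 3*cos(2*t)/4 + ∫(12*t*sin(4*t**2)) dt.
Step 4. Substitute u = t**2, turning ∫(12*t*sin(4*t**2)) dt into ∫(6*sin(4*u)) du: now -3*t*sin(2*t)/2 - 3*cos(2*t)/4 + ∫(6*sin(4*u)) du.
Step 5. Evaluate the standard form: now -3*t*sin(2*t)/2 - 3*cos(2*t)/4 - 3*cos(4*u)/2.
Step 6. Substitute back u = t**2: now -3*t*sin(2*t)/2 - 3*cos(2*t)/4 - 3*cos(4*t**2)/2.
Answer: -3*t*sin(2*t)/2 - 3*cos(2*t)/4 - 3*cos(4*t**2)/2.


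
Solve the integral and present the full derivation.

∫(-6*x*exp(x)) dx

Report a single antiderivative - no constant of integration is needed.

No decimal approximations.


Step 1. Integrate ∫(-6*x*exp(x)) dx by parts with u = x, dv = (-6*exp(x)) dx, so v = -6*exp(x): now -6*x*exp(x) + ∫(6*exp(x)) dx.
Step 2. Evaluate the standard form: now -6*x*exp(x) + 6*exp(x).
Answer: -6*x*exp(x) + 6*exp(x).


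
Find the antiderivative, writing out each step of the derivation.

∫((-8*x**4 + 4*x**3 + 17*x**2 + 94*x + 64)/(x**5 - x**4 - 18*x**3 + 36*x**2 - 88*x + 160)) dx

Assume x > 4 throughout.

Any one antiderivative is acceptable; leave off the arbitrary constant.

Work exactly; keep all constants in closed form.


Step 1. Decompose ∫((-8*x**4 + 4*x**3 + 17*x**2 + 94*x + 64)/(x**5 - x**4 - 18*x**3 + 36*x**2 - 88*x + 160)) dx by partial fractions, (-8*x**4 + 4*x**3 + 17*x**2 + 94*x + 64)/(x**5 - x**4 - 18*x**3 + 36*x**2 - 88*x + 160) = -3/(x**2 + 4) - 3/(x + 5) - 2/(x - 2) - 3/(x - 4): now ∫(-3/(x - 4)) dx + ∫(-2/(x - 2)) dx + ∫(-3/(x + 5)) dx + ∫(-3/(x**2 + 4)) dx.
Step 2. Evaluate the standard form [assuming x > -5]: now -3*log(x + 5) + ∫(-3/(x - 4)) dx + ∫(-2/(x - 2)) dx + ∫(-3/(x**2 + 4)) dx.
Step 3. Evaluate the standard form [assuming x > 4]: now -3*log(x - 4) - 3*log(x + 5) + ∫(-2/(x - 2)) dx + ∫(-3/(x**2 + 4)) dx.
Step 4. Evaluate the standard form [assuming x > 2]: now -3*log(x - 4) - 2*log(x - 2) - 3*log(x + 5) + ∫(-3/(x**2 + 4)) dx.
Step 5. Evaluate the standard form: now -3*log(x - 4) - 2*log(x - 2) - 3*log(x + 5) - 3*atan(x/2)/2.
Answer: -3*log(x - 4) - 2*log(x - 2) - 3*log(x + 5) - 3*atan(x/2)/2.


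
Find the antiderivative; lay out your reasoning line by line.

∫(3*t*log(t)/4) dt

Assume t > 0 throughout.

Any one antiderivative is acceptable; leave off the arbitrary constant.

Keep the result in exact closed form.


Step 1. Integrate ∫(3*t*log(t)/4) dt by parts with u = log(t), dv = (3*t/4) dt, so v = 3*t**2/8 [assuming t > 0]: now 3*t**2*log(t)/8 + ∫(-3*t/8) dt.
Step 2. Evaluate the standard form: now 3*t**2*log(t)/8 - 3*t**2/16.
Answer: 3*t**2*log(t)/8 - 3*t**2/16.


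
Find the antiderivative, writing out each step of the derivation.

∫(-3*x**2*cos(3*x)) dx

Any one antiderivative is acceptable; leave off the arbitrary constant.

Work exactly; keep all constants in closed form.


Step 1. Integrate ∫(-3*x**2*cos(3*x)) dx by parts with u = x**2, dv = (-3*cos(3*x)) dx, so v = -sin(3*x): now -x**2*sin(3*x) + ∫(2*x*sin(3*x)) dx.
Step 2. Integrate ∫(2*x*sin(3*x)) dx by parts with u = x, dv = (2*sin(3*x)) dx, so v = -2*cos(3*x)/3: now -x**2*sin(3*x) - 2*x*cos(3*x)/3 + ∫(2*cos(3*x)/3) dx.
Step 3. Evaluate the standard form: now -x**2*sin(3*x) - 2*x*cos(3*x)/3 + 2*sin(3*x)/9.
Answer: -x**2*sin(3*x) - 2*x*cos(3*x)/3 + 2*sin(3*x)/9.


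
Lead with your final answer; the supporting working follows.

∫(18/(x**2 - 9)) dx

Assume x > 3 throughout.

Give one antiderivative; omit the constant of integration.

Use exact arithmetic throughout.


The answer is 3*log(x - 3) - 3*log(x + 3).
Step 1. Decompose ∫(18/(x**2 - 9)) dx by partial fractions, 18/(x**2 - 9) = -3/(x + 3) + 3/(x - 3): now ∫(3/(x - 3)) dx + ∫(-3/(x + 3)) dx.
Step 2. Evaluate the standard form [assuming x > 3]: now 3*log(x - 3) + ∫(-3/(x + 3)) dx.
Step 3. Evaluate the standard form [assuming x > -3]: now 3*log(x - 3) - 3*log(x + 3).
Answer: 3*log(x - 3) - 3*log(x + 3).


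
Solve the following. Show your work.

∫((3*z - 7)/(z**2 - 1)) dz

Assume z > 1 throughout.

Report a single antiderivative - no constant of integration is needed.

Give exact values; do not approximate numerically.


Step 1. Decompose ∫((3*z - 7)/(z**2 - 1)) dz by partial fractions, (3*z - 7)/(z**2 - 1) = 5/(z + 1) - 2/(z - 1): now ∫(-2/(z - 1)) dz + ∫(5/(z + 1)) dz.
Step 2. Evaluate the standard form [assuming z > -1]: now 5*log(z + 1) + ∫(-2/(z - 1)) dz.
Step 3. Evaluate the standard form [assuming z > 1]: now -2*log(z - 1) + 5*log(z + 1).
Answer: -2*log(z - 1) + 5*log(z + 1).


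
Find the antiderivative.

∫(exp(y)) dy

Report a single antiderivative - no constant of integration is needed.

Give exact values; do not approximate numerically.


Answer: exp(y).


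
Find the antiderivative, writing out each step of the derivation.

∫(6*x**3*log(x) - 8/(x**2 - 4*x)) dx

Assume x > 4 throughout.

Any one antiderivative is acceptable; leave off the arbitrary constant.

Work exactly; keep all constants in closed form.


Step 1. Rewrite: now ∫(6*x**3*log(x)) dx + ∫(-8/(x**2 - 4*x)) dx.
Step 2. Decompose ∫(-8/(x**2 - 4*x)) dx by partial fractions, -8/(x**2 - 4*x) = -2/(x - 4) + 2/x: now ∫(2/x) dx + ∫(6*x**3*log(x)) dx + ∫(-2/(x - 4)) dx.
Step 3. Evaluate the standard form [assuming x > 0]: now 2*log(x) + ∫(6*x**3*log(x)) dx + ∫(-2/(x - 4)) dx.
Step 4. Evaluate the standard form [assuming x > 4]: now 2*log(x) - 2*log(x - 4) + ∫(6*x**3*log(x)) dx.
Step 5. Integrate ∫(6*x**3*log(x)) dx by parts with u = log(x), dv = (6*x**3) dx, so v = 3*x**4/2 [assuming x > 0]: now 3*x**4*log(x)/2 + 2*log(x) - 2*log(x - 4) + ∫(-3*x**3/2) dx.
Step 6. Evaluate the standard form: now 3*x**4*log(x)/2 - 3*x**4/8 + 2*log(x) - 2*log(x - 4).
Answer: 3*x**4*log(x)/2 - 3*x**4/8 + 2*log(x) - 2*log(x - 4).


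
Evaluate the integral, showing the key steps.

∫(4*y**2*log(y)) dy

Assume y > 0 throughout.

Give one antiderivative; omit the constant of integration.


Step 1. Integrate ∫(4*y**2*log(y)) dy by parts with u = log(y), dv = (4*y**2) dy, so v = 4*y**3/3 [assuming y > 0]: now 4*y**3*log(y)/3 + ∫(-4*y**2/3) dy.
Step 2. Evaluate the standard form: now 4*y**3*log(y)/3 - 4*y**3/9.
Answer: 4*y**3*log(y)/3 - 4*y**3/9.


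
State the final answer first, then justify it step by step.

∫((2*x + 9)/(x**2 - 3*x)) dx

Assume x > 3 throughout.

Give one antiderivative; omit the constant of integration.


The answer is -3*log(x) + 5*log(x - 3).
Step 1. Decompose ∫((2*x + 9)/(x**2 - 3*x)) dx by partial fractions, (2*x + 9)/(x**2 - 3*x) = 5/(x - 3) - 3/x: now ∫(-3/x) dx + ∫(5/(x - 3)) dx.
Step 2. Evaluate the standard form [assuming x > 0]: now -3*log(x) + ∫(5/(x - 3)) dx.
Step 3. Evaluate the standard form [assuming x > 3]: now -3*log(x) + 5*log(x - 3).
Answer: -3*log(x) + 5*log(x - 3).
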